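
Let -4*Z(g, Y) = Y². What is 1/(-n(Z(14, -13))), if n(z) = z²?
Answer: -16/28561 ≈ -0.00056020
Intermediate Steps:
Z(g, Y) = -Y²/4
1/(-n(Z(14, -13))) = 1/(-(-¼*(-13)²)²) = 1/(-(-¼*169)²) = 1/(-(-169/4)²) = 1/(-1*28561/16) = 1/(-28561/16) = -16/28561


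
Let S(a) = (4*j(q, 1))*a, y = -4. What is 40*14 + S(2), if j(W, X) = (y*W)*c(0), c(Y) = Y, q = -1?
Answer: 560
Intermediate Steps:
j(W, X) = 0 (j(W, X) = -4*W*0 = 0)
S(a) = 0 (S(a) = (4*0)*a = 0*a = 0)
40*14 + S(2) = 40*14 + 0 = 560 + 0 = 560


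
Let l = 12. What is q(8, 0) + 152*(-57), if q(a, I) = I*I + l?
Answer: -8652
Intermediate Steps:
q(a, I) = 12 + I² (q(a, I) = I*I + 12 = I² + 12 = 12 + I²)
q(8, 0) + 152*(-57) = (12 + 0²) + 152*(-57) = (12 + 0) - 8664 = 12 - 8664 = -8652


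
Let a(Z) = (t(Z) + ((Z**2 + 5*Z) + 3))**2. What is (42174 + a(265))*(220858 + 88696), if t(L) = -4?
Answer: 1584700279747550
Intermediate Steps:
a(Z) = (-1 + Z**2 + 5*Z)**2 (a(Z) = (-4 + ((Z**2 + 5*Z) + 3))**2 = (-4 + (3 + Z**2 + 5*Z))**2 = (-1 + Z**2 + 5*Z)**2)
(42174 + a(265))*(220858 + 88696) = (42174 + (-1 + 265**2 + 5*265)**2)*(220858 + 88696) = (42174 + (-1 + 70225 + 1325)**2)*309554 = (42174 + 71549**2)*309554 = (42174 + 5119259401)*309554 = 5119301575*309554 = 1584700279747550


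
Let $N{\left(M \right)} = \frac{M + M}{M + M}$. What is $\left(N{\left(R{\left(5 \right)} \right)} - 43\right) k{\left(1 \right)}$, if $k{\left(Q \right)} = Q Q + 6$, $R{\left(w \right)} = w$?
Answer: $-294$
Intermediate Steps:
$k{\left(Q \right)} = 6 + Q^{2}$ ($k{\left(Q \right)} = Q^{2} + 6 = 6 + Q^{2}$)
$N{\left(M \right)} = 1$ ($N{\left(M \right)} = \frac{2 M}{2 M} = 2 M \frac{1}{2 M} = 1$)
$\left(N{\left(R{\left(5 \right)} \right)} - 43\right) k{\left(1 \right)} = \left(1 - 43\right) \left(6 + 1^{2}\right) = - 42 \left(6 + 1\right) = \left(-42\right) 7 = -294$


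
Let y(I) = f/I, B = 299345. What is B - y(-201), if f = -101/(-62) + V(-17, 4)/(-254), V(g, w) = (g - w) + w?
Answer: 236882780942/791337 ≈ 2.9935e+5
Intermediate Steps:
V(g, w) = g
f = 6677/3937 (f = -101/(-62) - 17/(-254) = -101*(-1/62) - 17*(-1/254) = 101/62 + 17/254 = 6677/3937 ≈ 1.6960)
y(I) = 6677/(3937*I)
B - y(-201) = 299345 - 6677/(3937*(-201)) = 299345 - 6677*(-1)/(3937*201) = 299345 - 1*(-6677/791337) = 299345 + 6677/791337 = 236882780942/791337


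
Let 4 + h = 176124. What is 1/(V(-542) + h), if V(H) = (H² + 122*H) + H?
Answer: 1/403218 ≈ 2.4800e-6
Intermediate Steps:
h = 176120 (h = -4 + 176124 = 176120)
V(H) = H² + 123*H
1/(V(-542) + h) = 1/(-542*(123 - 542) + 176120) = 1/(-542*(-419) + 176120) = 1/(227098 + 176120) = 1/403218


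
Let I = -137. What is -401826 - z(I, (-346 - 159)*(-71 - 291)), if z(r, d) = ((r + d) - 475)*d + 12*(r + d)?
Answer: -33310210282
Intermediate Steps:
z(r, d) = 12*d + 12*r + d*(-475 + d + r) (z(r, d) = ((d + r) - 475)*d + 12*(d + r) = (-475 + d + r)*d + (12*d + 12*r) = d*(-475 + d + r) + (12*d + 12*r) = 12*d + 12*r + d*(-475 + d + r))
-401826 - z(I, (-346 - 159)*(-71 - 291)) = -401826 - (((-346 - 159)*(-71 - 291))² - 463*(-346 - 159)*(-71 - 291) + 12*(-137) + ((-346 - 159)*(-71 - 291))*(-137)) = -401826 - ((-505*(-362))² - (-233815)*(-362) - 1644 - 505*(-362)*(-137)) = -401826 - (182810² - 463*182810 - 1644 + 182810*(-137)) = -401826 - (33419496100 - 84641030 - 1644 - 25044970) = -401826 - 1*33309808456 = -401826 - 33309808456 = -33310210282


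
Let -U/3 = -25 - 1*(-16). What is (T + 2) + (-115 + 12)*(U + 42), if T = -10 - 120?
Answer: -7235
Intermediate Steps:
T = -130
U = 27 (U = -3*(-25 - 1*(-16)) = -3*(-25 + 16) = -3*(-9) = 27)
(T + 2) + (-115 + 12)*(U + 42) = (-130 + 2) + (-115 + 12)*(27 + 42) = -128 - 103*69 = -128 - 7107 = -7235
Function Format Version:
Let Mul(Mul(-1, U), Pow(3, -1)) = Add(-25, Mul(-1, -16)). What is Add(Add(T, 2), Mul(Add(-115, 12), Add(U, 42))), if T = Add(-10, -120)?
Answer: -7235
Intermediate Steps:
T = -130
U = 27 (U = Mul(-3, Add(-25, Mul(-1, -16))) = Mul(-3, Add(-25, 16)) = Mul(-3, -9) = 27)
Add(Add(T, 2), Mul(Add(-115, 12), Add(U, 42))) = Add(Add(-130, 2), Mul(Add(-115, 12), Add(27, 42))) = Add(-128, Mul(-103, 69)) = Add(-128, -7107) = -7235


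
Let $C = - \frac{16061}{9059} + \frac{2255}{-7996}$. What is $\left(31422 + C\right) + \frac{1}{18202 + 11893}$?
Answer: $\frac{68494044944483429}{2179954317580} \approx 31420.0$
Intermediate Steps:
$C = - \frac{148851801}{72435764}$ ($C = \left(-16061\right) \frac{1}{9059} + 2255 \left(- \frac{1}{7996}\right) = - \frac{16061}{9059} - \frac{2255}{7996} = - \frac{148851801}{72435764} \approx -2.0549$)
$\left(31422 + C\right) + \frac{1}{18202 + 11893} = \left(31422 - \frac{148851801}{72435764}\right) + \frac{1}{18202 + 11893} = \frac{2275927724607}{72435764} + \frac{1}{30095} = \frac{68494044944483429}{2179954317580}$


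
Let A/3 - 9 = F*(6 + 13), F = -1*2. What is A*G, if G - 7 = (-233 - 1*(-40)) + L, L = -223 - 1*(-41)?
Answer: 32016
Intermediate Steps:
L = -182 (L = -223 + 41 = -182)
F = -2
G = -368 (G = 7 + ((-233 - 1*(-40)) - 182) = 7 + ((-233 + 40) - 182) = 7 + (-193 - 182) = 7 - 375 = -368)
A = -87 (A = 27 + 3*(-2*(6 + 13)) = 27 + 3*(-2*19) = 27 + 3*(-38) = 27 - 114 = -87)
A*G = -87*(-368) = 32016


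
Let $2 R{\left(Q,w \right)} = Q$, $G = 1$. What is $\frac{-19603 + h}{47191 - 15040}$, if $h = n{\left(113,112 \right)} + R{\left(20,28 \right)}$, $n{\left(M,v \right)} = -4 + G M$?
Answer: $- \frac{19484}{32151} \approx -0.60602$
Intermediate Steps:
$R{\left(Q,w \right)} = \frac{Q}{2}$
$n{\left(M,v \right)} = -4 + M$ ($n{\left(M,v \right)} = -4 + 1 M = -4 + M$)
$h = 119$ ($h = \left(-4 + 113\right) + \frac{1}{2} \cdot 20 = 109 + 10 = 119$)
$\frac{-19603 + h}{47191 - 15040} = \frac{-19603 + 119}{47191 - 15040} = - \frac{19484}{32151}$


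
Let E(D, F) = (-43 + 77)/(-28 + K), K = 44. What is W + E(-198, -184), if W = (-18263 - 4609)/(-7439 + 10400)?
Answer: -44213/7896 ≈ -5.5994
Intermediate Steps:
E(D, F) = 17/8 (E(D, F) = (-43 + 77)/(-28 + 44) = 34/16 = 34*(1/16) = 17/8)
W = -7624/987 (W = -22872/2961 = -22872*1/2961 = -7624/987 ≈ -7.7244)
W + E(-198, -184) = -7624/987 + 17/8 = -44213/7896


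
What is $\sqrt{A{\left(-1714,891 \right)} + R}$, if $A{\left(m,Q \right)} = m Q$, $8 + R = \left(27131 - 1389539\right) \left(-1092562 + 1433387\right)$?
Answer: $i \sqrt{464344233782} \approx 6.8143 \cdot 10^{5} i$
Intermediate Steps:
$R = -464342706608$ ($R = -8 + \left(27131 - 1389539\right) \left(-1092562 + 1433387\right) = -8 - 464342706600 = -464342706608$)
$A{\left(m,Q \right)} = Q m$
$\sqrt{A{\left(-1714,891 \right)} + R} = \sqrt{891 \left(-1714\right) - 464342706608} = \sqrt{-1527174 - 464342706608} = \sqrt{-464344233782} = i \sqrt{464344233782}$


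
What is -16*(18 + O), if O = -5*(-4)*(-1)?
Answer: 32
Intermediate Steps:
O = -20 (O = 20*(-1) = -20)
-16*(18 + O) = -16*(18 - 20) = -16*(-2) = 32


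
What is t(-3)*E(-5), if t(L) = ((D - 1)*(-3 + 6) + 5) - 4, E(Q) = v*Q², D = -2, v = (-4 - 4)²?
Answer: -12800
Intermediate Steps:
v = 64 (v = (-8)² = 64)
E(Q) = 64*Q²
t(L) = -8 (t(L) = ((-2 - 1)*(-3 + 6) + 5) - 4 = (-3*3 + 5) - 4 = (-9 + 5) - 4 = -4 - 4 = -8)
t(-3)*E(-5) = -512*(-5)² = -512*25 = -8*1600 = -12800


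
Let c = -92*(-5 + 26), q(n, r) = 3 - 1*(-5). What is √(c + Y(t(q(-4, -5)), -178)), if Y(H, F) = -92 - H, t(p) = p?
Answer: 4*I*√127 ≈ 45.078*I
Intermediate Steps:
q(n, r) = 8 (q(n, r) = 3 + 5 = 8)
c = -1932 (c = -92*21 = -1932)
√(c + Y(t(q(-4, -5)), -178)) = √(-1932 + (-92 - 1*8)) = √(-1932 + (-92 - 8)) = √(-1932 - 100) = √(-2032) = 4*I*√127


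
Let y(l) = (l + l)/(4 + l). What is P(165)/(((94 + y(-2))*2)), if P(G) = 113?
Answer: 113/184 ≈ 0.61413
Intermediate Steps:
y(l) = 2*l/(4 + l) (y(l) = (2*l)/(4 + l) = 2*l/(4 + l))
P(165)/(((94 + y(-2))*2)) = 113/(((94 + 2*(-2)/(4 - 2))*2)) = 113/(((94 + 2*(-2)/2)*2)) = 113/(((94 + 2*(-2)*(½))*2)) = 113/(((94 - 2)*2)) = 113/((92*2)) = 113/184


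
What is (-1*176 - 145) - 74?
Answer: -395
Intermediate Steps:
(-1*176 - 145) - 74 = (-176 - 145) - 74 = -321 - 74 = -395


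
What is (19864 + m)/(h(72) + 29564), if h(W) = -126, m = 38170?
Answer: 29017/14719 ≈ 1.9714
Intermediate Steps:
(19864 + m)/(h(72) + 29564) = (19864 + 38170)/(-126 + 29564) = 58034/29438 = 58034*(1/29438) = 29017/14719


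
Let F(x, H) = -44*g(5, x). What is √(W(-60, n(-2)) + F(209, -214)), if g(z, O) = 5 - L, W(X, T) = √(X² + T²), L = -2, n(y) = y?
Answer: √(-308 + 2*√901) ≈ 15.747*I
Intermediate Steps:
W(X, T) = √(T² + X²)
g(z, O) = 7 (g(z, O) = 5 - 1*(-2) = 5 + 2 = 7)
F(x, H) = -308 (F(x, H) = -44*7 = -308)
√(W(-60, n(-2)) + F(209, -214)) = √(√((-2)² + (-60)²) - 308) = √(√(4 + 3600) - 308) = √(√3604 - 308) = √(2*√901 - 308) = √(-308 + 2*√901)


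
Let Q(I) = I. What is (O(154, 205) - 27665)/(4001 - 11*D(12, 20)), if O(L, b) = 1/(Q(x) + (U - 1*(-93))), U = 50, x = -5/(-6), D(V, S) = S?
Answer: -23874889/3263003 ≈ -7.3168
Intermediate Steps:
x = ⅚ (x = -5*(-⅙) = ⅚ ≈ 0.83333)
O(L, b) = 6/863 (O(L, b) = 1/(⅚ + (50 - 1*(-93))) = 1/(⅚ + (50 + 93)) = 1/(⅚ + 143) = 1/(863/6) = 6/863)
(O(154, 205) - 27665)/(4001 - 11*D(12, 20)) = (6/863 - 27665)/(4001 - 11*20) = -23874889/(863*(4001 - 220)) = -23874889/863/3781 = -23874889/863*1/3781 = -23874889/3263003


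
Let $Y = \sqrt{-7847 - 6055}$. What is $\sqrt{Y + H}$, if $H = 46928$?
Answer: $\sqrt{46928 + i \sqrt{13902}} \approx 216.63 + 0.2721 i$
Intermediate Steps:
$Y = i \sqrt{13902}$ ($Y = \sqrt{-13902} = i \sqrt{13902} \approx 117.91 i$)
$\sqrt{Y + H} = \sqrt{i \sqrt{13902} + 46928} = \sqrt{46928 + i \sqrt{13902}}$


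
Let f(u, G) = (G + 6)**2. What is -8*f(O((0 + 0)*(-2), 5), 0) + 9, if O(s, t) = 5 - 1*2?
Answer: -279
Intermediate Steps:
O(s, t) = 3 (O(s, t) = 5 - 2 = 3)
f(u, G) = (6 + G)**2
-8*f(O((0 + 0)*(-2), 5), 0) + 9 = -8*(6 + 0)**2 + 9 = -8*6**2 + 9 = -8*36 + 9 = -288 + 9 = -279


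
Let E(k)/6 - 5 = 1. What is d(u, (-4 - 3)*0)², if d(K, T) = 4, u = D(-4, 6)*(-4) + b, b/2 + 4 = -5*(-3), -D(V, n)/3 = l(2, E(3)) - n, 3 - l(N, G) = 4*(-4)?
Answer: 16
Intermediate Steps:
E(k) = 36 (E(k) = 30 + 6*1 = 30 + 6 = 36)
l(N, G) = 19 (l(N, G) = 3 - 4*(-4) = 3 - 1*(-16) = 3 + 16 = 19)
D(V, n) = -57 + 3*n (D(V, n) = -3*(19 - n) = -57 + 3*n)
b = 22 (b = -8 + 2*(-5*(-3)) = -8 + 2*15 = -8 + 30 = 22)
u = 178 (u = (-57 + 3*6)*(-4) + 22 = (-57 + 18)*(-4) + 22 = -39*(-4) + 22 = 156 + 22 = 178)
d(u, (-4 - 3)*0)² = 4² = 16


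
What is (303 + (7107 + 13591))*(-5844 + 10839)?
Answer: 104899995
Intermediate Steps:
(303 + (7107 + 13591))*(-5844 + 10839) = (303 + 20698)*4995 = 21001*4995 = 104899995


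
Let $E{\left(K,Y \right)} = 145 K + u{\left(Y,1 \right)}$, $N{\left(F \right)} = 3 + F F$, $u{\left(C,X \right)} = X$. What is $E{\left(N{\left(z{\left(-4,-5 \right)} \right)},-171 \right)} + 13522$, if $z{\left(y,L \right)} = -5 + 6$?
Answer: $14103$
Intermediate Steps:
$z{\left(y,L \right)} = 1$
$N{\left(F \right)} = 3 + F^{2}$
$E{\left(K,Y \right)} = 1 + 145 K$ ($E{\left(K,Y \right)} = 145 K + 1 = 1 + 145 K$)
$E{\left(N{\left(z{\left(-4,-5 \right)} \right)},-171 \right)} + 13522 = \left(1 + 145 \left(3 + 1^{2}\right)\right) + 13522 = \left(1 + 145 \left(3 + 1\right)\right) + 13522 = \left(1 + 145 \cdot 4\right) + 13522 = \left(1 + 580\right) + 13522 = 581 + 13522 = 14103$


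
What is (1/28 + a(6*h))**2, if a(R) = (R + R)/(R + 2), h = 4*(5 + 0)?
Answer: 11703241/2917264 ≈ 4.0117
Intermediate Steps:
h = 20 (h = 4*5 = 20)
a(R) = 2*R/(2 + R) (a(R) = (2*R)/(2 + R) = 2*R/(2 + R))
(1/28 + a(6*h))**2 = (1/28 + 2*(6*20)/(2 + 6*20))**2 = (1/28 + 2*120/(2 + 120))**2 = (1/28 + 2*120/122)**2 = (1/28 + 2*120*(1/122))**2 = (1/28 + 120/61)**2 = (3421/1708)**2 = 11703241/2917264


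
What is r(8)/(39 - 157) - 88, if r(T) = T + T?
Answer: -5200/59 ≈ -88.136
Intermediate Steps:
r(T) = 2*T
r(8)/(39 - 157) - 88 = (2*8)/(39 - 157) - 88 = 16/(-118) - 88 = 16*(-1/118) - 88 = -8/59 - 88 = -5200/59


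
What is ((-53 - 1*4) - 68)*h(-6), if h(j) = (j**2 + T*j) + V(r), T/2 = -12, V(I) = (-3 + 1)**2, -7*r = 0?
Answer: -23000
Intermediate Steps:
r = 0 (r = -1/7*0 = 0)
V(I) = 4 (V(I) = (-2)**2 = 4)
T = -24 (T = 2*(-12) = -24)
h(j) = 4 + j**2 - 24*j (h(j) = (j**2 - 24*j) + 4 = 4 + j**2 - 24*j)
((-53 - 1*4) - 68)*h(-6) = ((-53 - 1*4) - 68)*(4 + (-6)**2 - 24*(-6)) = ((-53 - 4) - 68)*(4 + 36 + 144) = (-57 - 68)*184 = -125*184 = -23000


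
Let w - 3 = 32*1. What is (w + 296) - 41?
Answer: 290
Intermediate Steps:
w = 35 (w = 3 + 32*1 = 3 + 32 = 35)
(w + 296) - 41 = (35 + 296) - 41 = 331 - 41 = 290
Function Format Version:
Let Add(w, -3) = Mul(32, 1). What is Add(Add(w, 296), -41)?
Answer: 290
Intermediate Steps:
w = 35 (w = Add(3, Mul(32, 1)) = Add(3, 32) = 35)
Add(Add(w, 296), -41) = Add(Add(35, 296), -41) = Add(331, -41) = 290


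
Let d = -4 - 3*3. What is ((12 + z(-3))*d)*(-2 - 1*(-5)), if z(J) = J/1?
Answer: -351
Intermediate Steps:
z(J) = J (z(J) = J*1 = J)
d = -13 (d = -4 - 9 = -13)
((12 + z(-3))*d)*(-2 - 1*(-5)) = ((12 - 3)*(-13))*(-2 - 1*(-5)) = (9*(-13))*(-2 + 5) = -117*3 = -351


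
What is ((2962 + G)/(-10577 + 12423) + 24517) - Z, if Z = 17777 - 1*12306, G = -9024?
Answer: 17576427/923 ≈ 19043.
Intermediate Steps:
Z = 5471 (Z = 17777 - 12306 = 5471)
((2962 + G)/(-10577 + 12423) + 24517) - Z = ((2962 - 9024)/(-10577 + 12423) + 24517) - 1*5471 = (-6062/1846 + 24517) - 5471 = (-6062*1/1846 + 24517) - 5471 = (-3031/923 + 24517) - 5471 = 22626160/923 - 5471 = 17576427/923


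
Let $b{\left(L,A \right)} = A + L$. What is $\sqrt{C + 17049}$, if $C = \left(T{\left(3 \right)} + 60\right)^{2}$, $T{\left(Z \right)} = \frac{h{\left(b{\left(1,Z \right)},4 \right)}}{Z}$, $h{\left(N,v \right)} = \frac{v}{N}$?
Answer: $\frac{\sqrt{186202}}{3} \approx 143.84$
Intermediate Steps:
$T{\left(Z \right)} = \frac{4}{Z \left(1 + Z\right)}$ ($T{\left(Z \right)} = \frac{4 \frac{1}{Z + 1}}{Z} = \frac{4 \frac{1}{1 + Z}}{Z} = \frac{4}{Z \left(1 + Z\right)}$)
$C = \frac{32761}{9}$ ($C = \left(\frac{4}{3 \left(1 + 3\right)} + 60\right)^{2} = \left(4 \cdot \frac{1}{3} \cdot \frac{1}{4} + 60\right)^{2} = \left(\frac{1}{3} + 60\right)^{2} = \left(\frac{181}{3}\right)^{2} = \frac{32761}{9} \approx 3640.1$)
$\sqrt{C + 17049} = \sqrt{\frac{32761}{9} + 17049} = \sqrt{\frac{186202}{9}} = \frac{\sqrt{186202}}{3}$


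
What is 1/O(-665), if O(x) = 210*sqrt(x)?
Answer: -I*sqrt(665)/139650 ≈ -0.00018466*I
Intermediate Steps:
1/O(-665) = 1/(210*sqrt(-665)) = 1/(210*(I*sqrt(665))) = 1/(210*I*sqrt(665)) = -I*sqrt(665)/139650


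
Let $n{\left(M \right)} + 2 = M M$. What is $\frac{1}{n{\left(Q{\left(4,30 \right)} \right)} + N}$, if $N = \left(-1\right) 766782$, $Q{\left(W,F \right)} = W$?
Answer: $- \frac{1}{766768} \approx -1.3042 \cdot 10^{-6}$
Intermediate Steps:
$n{\left(M \right)} = -2 + M^{2}$ ($n{\left(M \right)} = -2 + M M = -2 + M^{2}$)
$N = -766782$
$\frac{1}{n{\left(Q{\left(4,30 \right)} \right)} + N} = \frac{1}{\left(-2 + 4^{2}\right) - 766782} = \frac{1}{\left(-2 + 16\right) - 766782} = \frac{1}{14 - 766782} = \frac{1}{-766768} = - \frac{1}{766768}$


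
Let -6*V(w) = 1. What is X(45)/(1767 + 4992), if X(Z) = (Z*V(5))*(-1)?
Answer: 5/4506 ≈ 0.0011096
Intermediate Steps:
V(w) = -⅙ (V(w) = -⅙*1 = -⅙)
X(Z) = Z/6 (X(Z) = (Z*(-⅙))*(-1) = -Z/6*(-1) = Z/6)
X(45)/(1767 + 4992) = ((⅙)*45)/(1767 + 4992) = (15/2)/6759 = (15/2)*(1/6759) = 5/4506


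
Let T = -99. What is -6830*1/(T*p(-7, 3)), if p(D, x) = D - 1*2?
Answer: -6830/891 ≈ -7.6655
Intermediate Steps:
p(D, x) = -2 + D (p(D, x) = D - 2 = -2 + D)
-6830*1/(T*p(-7, 3)) = -6830*(-1/(99*(-2 - 7))) = -6830/((-99*(-9))) = -6830/891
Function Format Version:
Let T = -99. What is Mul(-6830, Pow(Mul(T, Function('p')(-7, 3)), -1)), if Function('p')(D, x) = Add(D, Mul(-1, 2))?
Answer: Rational(-6830, 891) ≈ -7.6655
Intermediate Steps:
Function('p')(D, x) = Add(-2, D) (Function('p')(D, x) = Add(D, -2) = Add(-2, D))
Mul(-6830, Pow(Mul(T, Function('p')(-7, 3)), -1)) = Mul(-6830, Pow(Mul(-99, Add(-2, -7)), -1)) = Mul(-6830, Pow(Mul(-99, -9), -1)) = Mul(-6830, Pow(891, -1)) = Mul(-6830, Rational(1, 891)) = Rational(-6830, 891)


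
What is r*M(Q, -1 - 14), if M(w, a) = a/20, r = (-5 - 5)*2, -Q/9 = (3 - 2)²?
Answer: 15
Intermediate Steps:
Q = -9 (Q = -9*(3 - 2)² = -9*1² = -9*1 = -9)
r = -20 (r = -10*2 = -20)
M(w, a) = a/20 (M(w, a) = a*(1/20) = a/20)
r*M(Q, -1 - 14) = -(-1 - 14) = -(-15) = -20*(-¾) = 15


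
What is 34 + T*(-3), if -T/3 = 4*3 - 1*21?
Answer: -47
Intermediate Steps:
T = 27 (T = -3*(4*3 - 1*21) = -3*(12 - 21) = -3*(-9) = 27)
34 + T*(-3) = 34 + 27*(-3) = 34 - 81 = -47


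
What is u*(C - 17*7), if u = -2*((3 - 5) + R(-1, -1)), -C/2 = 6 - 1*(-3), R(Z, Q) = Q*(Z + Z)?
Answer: 0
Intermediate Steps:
R(Z, Q) = 2*Q*Z (R(Z, Q) = Q*(2*Z) = 2*Q*Z)
C = -18 (C = -2*(6 - 1*(-3)) = -2*(6 + 3) = -2*9 = -18)
u = 0 (u = -2*((3 - 5) + 2*(-1)*(-1)) = -2*(-2 + 2) = -2*0 = 0)
u*(C - 17*7) = 0*(-18 - 17*7) = 0*(-18 - 119) = 0*(-137) = 0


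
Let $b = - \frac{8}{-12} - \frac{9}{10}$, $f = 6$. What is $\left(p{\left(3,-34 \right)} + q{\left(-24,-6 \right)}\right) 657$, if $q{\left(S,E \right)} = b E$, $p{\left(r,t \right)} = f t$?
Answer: $- \frac{665541}{5} \approx -1.3311 \cdot 10^{5}$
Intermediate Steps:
$b = - \frac{7}{30}$ ($b = \left(-8\right) \left(- \frac{1}{12}\right) - \frac{9}{10} = \frac{2}{3} - \frac{9}{10} = - \frac{7}{30} \approx -0.23333$)
$p{\left(r,t \right)} = 6 t$
$q{\left(S,E \right)} = - \frac{7 E}{30}$
$\left(p{\left(3,-34 \right)} + q{\left(-24,-6 \right)}\right) 657 = \left(6 \left(-34\right) - - \frac{7}{5}\right) 657 = \left(-204 + \frac{7}{5}\right) 657 = \left(- \frac{1013}{5}\right) 657 = - \frac{665541}{5}$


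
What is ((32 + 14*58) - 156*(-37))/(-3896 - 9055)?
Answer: -6616/12951 ≈ -0.51085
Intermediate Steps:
((32 + 14*58) - 156*(-37))/(-3896 - 9055) = ((32 + 812) + 5772)/(-12951) = (844 + 5772)*(-1/12951) = 6616*(-1/12951) = -6616/12951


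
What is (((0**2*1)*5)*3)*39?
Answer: 0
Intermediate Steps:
(((0**2*1)*5)*3)*39 = (((0*1)*5)*3)*39 = ((0*5)*3)*39 = (0*3)*39 = 0*39 = 0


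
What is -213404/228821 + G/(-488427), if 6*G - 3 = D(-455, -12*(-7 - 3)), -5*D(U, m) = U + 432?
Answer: -1563488480219/1676435318505 ≈ -0.93263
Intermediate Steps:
D(U, m) = -432/5 - U/5 (D(U, m) = -(U + 432)/5 = -(432 + U)/5 = -432/5 - U/5)
G = 19/15 (G = ½ + (-432/5 - ⅕*(-455))/6 = ½ + (-432/5 + 91)/6 = ½ + (⅙)*(23/5) = ½ + 23/30 = 19/15 ≈ 1.2667)
-213404/228821 + G/(-488427) = -213404/228821 + (19/15)/(-488427) = -213404*1/228821 + (19/15)*(-1/488427) = -213404/228821 - 19/7326405 = -1563488480219/1676435318505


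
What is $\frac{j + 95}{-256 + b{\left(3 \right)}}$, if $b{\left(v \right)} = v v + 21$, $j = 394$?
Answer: $- \frac{489}{226} \approx -2.1637$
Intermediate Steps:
$b{\left(v \right)} = 21 + v^{2}$ ($b{\left(v \right)} = v^{2} + 21 = 21 + v^{2}$)
$\frac{j + 95}{-256 + b{\left(3 \right)}} = \frac{394 + 95}{-256 + \left(21 + 3^{2}\right)} = \frac{489}{-256 + \left(21 + 9\right)} = \frac{489}{-256 + 30} = \frac{489}{-226} = 489 \left(- \frac{1}{226}\right) = - \frac{489}{226}$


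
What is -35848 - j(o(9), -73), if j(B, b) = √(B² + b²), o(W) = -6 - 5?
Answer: -35848 - 5*√218 ≈ -35922.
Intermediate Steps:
o(W) = -11
-35848 - j(o(9), -73) = -35848 - √((-11)² + (-73)²) = -35848 - √(121 + 5329) = -35848 - √5450 = -35848 - 5*√218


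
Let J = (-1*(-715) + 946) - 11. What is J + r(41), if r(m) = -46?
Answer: 1604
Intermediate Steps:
J = 1650 (J = (715 + 946) - 11 = 1661 - 11 = 1650)
J + r(41) = 1650 - 46 = 1604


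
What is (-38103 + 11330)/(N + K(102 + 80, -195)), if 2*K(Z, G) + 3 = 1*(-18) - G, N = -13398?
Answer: 26773/13311 ≈ 2.0113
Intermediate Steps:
K(Z, G) = -21/2 - G/2 (K(Z, G) = -3/2 + (1*(-18) - G)/2 = -3/2 + (-18 - G)/2 = -3/2 + (-9 - G/2) = -21/2 - G/2)
(-38103 + 11330)/(N + K(102 + 80, -195)) = (-38103 + 11330)/(-13398 + (-21/2 - ½*(-195))) = -26773/(-13398 + (-21/2 + 195/2)) = -26773/(-13398 + 87) = -26773/(-13311) = -26773*(-1/13311) = 26773/13311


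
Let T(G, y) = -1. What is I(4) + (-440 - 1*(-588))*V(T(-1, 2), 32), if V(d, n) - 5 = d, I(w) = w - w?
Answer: 592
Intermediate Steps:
I(w) = 0
V(d, n) = 5 + d
I(4) + (-440 - 1*(-588))*V(T(-1, 2), 32) = 0 + (-440 - 1*(-588))*(5 - 1) = 0 + (-440 + 588)*4 = 0 + 148*4 = 0 + 592 = 592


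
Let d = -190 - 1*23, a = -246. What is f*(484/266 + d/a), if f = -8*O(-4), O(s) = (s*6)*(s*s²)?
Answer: -179939328/5453 ≈ -32998.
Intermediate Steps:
O(s) = 6*s⁴ (O(s) = (6*s)*s³ = 6*s⁴)
d = -213 (d = -190 - 23 = -213)
f = -12288 (f = -48*(-4)⁴ = -48*256 = -8*1536 = -12288)
f*(484/266 + d/a) = -12288*(484/266 - 213/(-246)) = -12288*(484*(1/266) - 213*(-1/246)) = -12288*(242/133 + 71/82) = -12288*29287/10906 = -179939328/5453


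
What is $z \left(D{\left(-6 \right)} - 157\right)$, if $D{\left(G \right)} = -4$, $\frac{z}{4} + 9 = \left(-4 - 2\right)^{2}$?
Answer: $-17388$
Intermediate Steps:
$z = 108$ ($z = -36 + 4 \left(-4 - 2\right)^{2} = -36 + 4 \left(-6\right)^{2} = -36 + 4 \cdot 36 = -36 + 144 = 108$)
$z \left(D{\left(-6 \right)} - 157\right) = 108 \left(-4 - 157\right) = 108 \left(-161\right) = -17388$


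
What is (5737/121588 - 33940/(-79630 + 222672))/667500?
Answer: -1653032383/5804643644790000 ≈ -2.8478e-7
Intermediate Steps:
(5737/121588 - 33940/(-79630 + 222672))/667500 = (5737*(1/121588) - 33940/143042)*(1/667500) = (5737/121588 - 33940*1/143042)*(1/667500) = (5737/121588 - 16970/71521)*(1/667500) = -1653032383/8696095348*1/667500 = -1653032383/5804643644790000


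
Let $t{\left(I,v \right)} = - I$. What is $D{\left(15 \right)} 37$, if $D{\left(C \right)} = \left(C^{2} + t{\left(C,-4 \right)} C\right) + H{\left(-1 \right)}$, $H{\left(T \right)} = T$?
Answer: $-37$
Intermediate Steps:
$D{\left(C \right)} = -1$ ($D{\left(C \right)} = \left(C^{2} + - C C\right) - 1 = \left(C^{2} - C^{2}\right) - 1 = 0 - 1 = -1$)
$D{\left(15 \right)} 37 = \left(-1\right) 37 = -37$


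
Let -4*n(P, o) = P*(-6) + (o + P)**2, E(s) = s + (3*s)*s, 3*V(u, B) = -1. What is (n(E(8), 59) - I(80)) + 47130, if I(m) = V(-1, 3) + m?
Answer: 366961/12 ≈ 30580.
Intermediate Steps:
V(u, B) = -1/3 (V(u, B) = (1/3)*(-1) = -1/3)
E(s) = s + 3*s**2
I(m) = -1/3 + m
n(P, o) = -(P + o)**2/4 + 3*P/2 (n(P, o) = -(P*(-6) + (o + P)**2)/4 = -(-6*P + (P + o)**2)/4 = -((P + o)**2 - 6*P)/4 = -(P + o)**2/4 + 3*P/2)
(n(E(8), 59) - I(80)) + 47130 = ((-(8*(1 + 3*8) + 59)**2/4 + 3*(8*(1 + 3*8))/2) - (-1/3 + 80)) + 47130 = ((-(8*(1 + 24) + 59)**2/4 + 3*(8*(1 + 24))/2) - 1*239/3) + 47130 = ((-(8*25 + 59)**2/4 + 3*(8*25)/2) - 239/3) + 47130 = ((-(200 + 59)**2/4 + (3/2)*200) - 239/3) + 47130 = ((-1/4*259**2 + 300) - 239/3) + 47130 = ((-1/4*67081 + 300) - 239/3) + 47130 = ((-67081/4 + 300) - 239/3) + 47130 = (-65881/4 - 239/3) + 47130 = -198599/12 + 47130 = 366961/12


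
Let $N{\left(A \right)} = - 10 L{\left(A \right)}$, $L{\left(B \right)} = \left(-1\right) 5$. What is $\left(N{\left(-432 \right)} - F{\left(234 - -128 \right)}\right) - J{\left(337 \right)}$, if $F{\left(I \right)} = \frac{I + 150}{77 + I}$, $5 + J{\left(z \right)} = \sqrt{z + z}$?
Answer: $\frac{23633}{439} - \sqrt{674} \approx 27.872$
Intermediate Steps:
$L{\left(B \right)} = -5$
$J{\left(z \right)} = -5 + \sqrt{2} \sqrt{z}$ ($J{\left(z \right)} = -5 + \sqrt{z + z} = -5 + \sqrt{2 z} = -5 + \sqrt{2} \sqrt{z}$)
$F{\left(I \right)} = \frac{150 + I}{77 + I}$
$N{\left(A \right)} = 50$ ($N{\left(A \right)} = \left(-10\right) \left(-5\right) = 50$)
$\left(N{\left(-432 \right)} - F{\left(234 - -128 \right)}\right) - J{\left(337 \right)} = \left(50 - \frac{150 + \left(234 - -128\right)}{77 + \left(234 - -128\right)}\right) - \left(-5 + \sqrt{2} \sqrt{337}\right) = \left(50 - \frac{150 + \left(234 + 128\right)}{77 + \left(234 + 128\right)}\right) - \left(-5 + \sqrt{674}\right) = \left(50 - \frac{150 + 362}{77 + 362}\right) + \left(5 - \sqrt{674}\right) = \left(50 - \frac{1}{439} \cdot 512\right) + \left(5 - \sqrt{674}\right) = \left(50 - \frac{512}{439}\right) + \left(5 - \sqrt{674}\right) = \frac{21438}{439} + \left(5 - \sqrt{674}\right) = \frac{23633}{439} - \sqrt{674}$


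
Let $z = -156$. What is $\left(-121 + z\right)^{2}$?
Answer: $76729$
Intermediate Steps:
$\left(-121 + z\right)^{2} = \left(-121 - 156\right)^{2} = \left(-277\right)^{2} = 76729$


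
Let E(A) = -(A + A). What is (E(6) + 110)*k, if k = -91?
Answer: -8918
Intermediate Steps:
E(A) = -2*A
(E(6) + 110)*k = (-2*6 + 110)*(-91) = (-12 + 110)*(-91) = 98*(-91) = -8918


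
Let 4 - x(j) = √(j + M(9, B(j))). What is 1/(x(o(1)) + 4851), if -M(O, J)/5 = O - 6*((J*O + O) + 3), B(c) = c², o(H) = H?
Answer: 4855/23570439 + √586/23570439 ≈ 0.00020701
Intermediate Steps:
M(O, J) = 90 + 25*O + 30*J*O (M(O, J) = -5*(O - 6*((J*O + O) + 3)) = -5*(O - 6*((O + J*O) + 3)) = -5*(O - 6*(3 + O + J*O)) = -5*(O - (18 + 6*O + 6*J*O)) = -5*(O + (-18 - 6*O - 6*J*O)) = -5*(-18 - 5*O - 6*J*O) = 90 + 25*O + 30*J*O)
x(j) = 4 - √(315 + j + 270*j²) (x(j) = 4 - √(j + (90 + 25*9 + 30*j²*9)) = 4 - √(j + (90 + 225 + 270*j²)) = 4 - √(j + (315 + 270*j²)) = 4 - √(315 + j + 270*j²))
1/(x(o(1)) + 4851) = 1/((4 - √(315 + 1 + 270*1²)) + 4851) = 1/((4 - √(315 + 1 + 270*1)) + 4851) = 1/((4 - √(315 + 1 + 270)) + 4851) = 1/((4 - √586) + 4851) = 1/(4855 - √586)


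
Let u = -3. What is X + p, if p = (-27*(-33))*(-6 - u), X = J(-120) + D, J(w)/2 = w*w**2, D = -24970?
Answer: -3483643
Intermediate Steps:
J(w) = 2*w**3 (J(w) = 2*(w*w**2) = 2*w**3)
X = -3480970 (X = 2*(-120)**3 - 24970 = 2*(-1728000) - 24970 = -3456000 - 24970 = -3480970)
p = -2673 (p = (-27*(-33))*(-6 - 1*(-3)) = 891*(-6 + 3) = 891*(-3) = -2673)
X + p = -3480970 - 2673 = -3483643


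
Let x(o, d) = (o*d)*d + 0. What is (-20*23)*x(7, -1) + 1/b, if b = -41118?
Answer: -132399961/41118 ≈ -3220.0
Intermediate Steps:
x(o, d) = o*d² (x(o, d) = (d*o)*d + 0 = o*d² + 0 = o*d²)
(-20*23)*x(7, -1) + 1/b = (-20*23)*(7*(-1)²) + 1/(-41118) = -3220 - 1/41118 = -132399961/41118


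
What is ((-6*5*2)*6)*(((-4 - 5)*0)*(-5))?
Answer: 0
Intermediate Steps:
((-6*5*2)*6)*(((-4 - 5)*0)*(-5)) = (-30*2*6)*(-9*0*(-5)) = (-60*6)*(0*(-5)) = -360*0 = 0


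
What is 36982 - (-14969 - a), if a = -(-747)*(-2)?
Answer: 50457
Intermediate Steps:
a = -1494 (a = -249*6 = -1494)
36982 - (-14969 - a) = 36982 - (-14969 - 1*(-1494)) = 36982 - (-14969 + 1494) = 36982 - 1*(-13475) = 36982 + 13475 = 50457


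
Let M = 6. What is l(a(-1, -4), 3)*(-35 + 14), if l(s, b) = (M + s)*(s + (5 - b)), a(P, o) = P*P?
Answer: -441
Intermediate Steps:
a(P, o) = P²
l(s, b) = (6 + s)*(5 + s - b) (l(s, b) = (6 + s)*(s + (5 - b)) = (6 + s)*(5 + s - b))
l(a(-1, -4), 3)*(-35 + 14) = (30 + ((-1)²)² - 6*3 + 11*(-1)² - 1*3*(-1)²)*(-35 + 14) = (30 + 1² - 18 + 11*1 - 1*3*1)*(-21) = (30 + 1 - 18 + 11 - 3)*(-21) = 21*(-21) = -441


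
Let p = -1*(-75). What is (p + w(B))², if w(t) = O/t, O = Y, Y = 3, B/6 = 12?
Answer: 3243601/576 ≈ 5631.3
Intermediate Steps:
B = 72 (B = 6*12 = 72)
O = 3
p = 75
w(t) = 3/t
(p + w(B))² = (75 + 3/72)² = (75 + 3*(1/72))² = (75 + 1/24)² = (1801/24)² = 3243601/576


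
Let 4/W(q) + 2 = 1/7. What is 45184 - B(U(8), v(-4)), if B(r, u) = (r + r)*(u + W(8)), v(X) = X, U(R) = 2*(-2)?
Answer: 586752/13 ≈ 45135.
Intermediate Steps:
W(q) = -28/13 (W(q) = 4/(-2 + 1/7) = 4/(-2 + ⅐) = 4/(-13/7) = 4*(-7/13) = -28/13)
U(R) = -4
B(r, u) = 2*r*(-28/13 + u) (B(r, u) = (r + r)*(u - 28/13) = (2*r)*(-28/13 + u) = 2*r*(-28/13 + u))
45184 - B(U(8), v(-4)) = 45184 - 2*(-4)*(-28 + 13*(-4))/13 = 45184 - 2*(-4)*(-28 - 52)/13 = 45184 - 2*(-4)*(-80)/13 = 45184 - 1*640/13 = 45184 - 640/13 = 586752/13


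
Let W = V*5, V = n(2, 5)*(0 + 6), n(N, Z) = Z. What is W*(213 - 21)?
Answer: 28800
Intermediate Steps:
V = 30 (V = 5*(0 + 6) = 5*6 = 30)
W = 150 (W = 30*5 = 150)
W*(213 - 21) = 150*(213 - 21) = 150*192 = 28800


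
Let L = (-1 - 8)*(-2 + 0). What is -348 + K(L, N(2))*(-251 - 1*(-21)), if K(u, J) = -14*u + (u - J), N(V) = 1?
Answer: 53702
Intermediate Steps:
L = 18 (L = -9*(-2) = 18)
K(u, J) = -J - 13*u
-348 + K(L, N(2))*(-251 - 1*(-21)) = -348 + (-1*1 - 13*18)*(-251 - 1*(-21)) = -348 + (-1 - 234)*(-251 + 21) = -348 - 235*(-230) = -348 + 54050 = 53702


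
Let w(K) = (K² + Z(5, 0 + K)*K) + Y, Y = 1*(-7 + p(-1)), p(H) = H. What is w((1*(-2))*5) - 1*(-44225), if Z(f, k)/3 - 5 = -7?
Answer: 44377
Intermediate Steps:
Y = -8 (Y = 1*(-7 - 1) = 1*(-8) = -8)
Z(f, k) = -6 (Z(f, k) = 15 + 3*(-7) = 15 - 21 = -6)
w(K) = -8 + K² - 6*K (w(K) = (K² - 6*K) - 8 = -8 + K² - 6*K)
w((1*(-2))*5) - 1*(-44225) = (-8 + ((1*(-2))*5)² - 6*1*(-2)*5) - 1*(-44225) = (-8 + (-2*5)² - (-12)*5) + 44225 = (-8 + (-10)² - 6*(-10)) + 44225 = (-8 + 100 + 60) + 44225 = 152 + 44225 = 44377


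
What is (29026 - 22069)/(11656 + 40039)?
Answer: 6957/51695 ≈ 0.13458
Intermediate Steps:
(29026 - 22069)/(11656 + 40039) = 6957/51695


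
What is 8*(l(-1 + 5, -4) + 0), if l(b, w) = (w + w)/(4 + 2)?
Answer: -32/3 ≈ -10.667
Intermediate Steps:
l(b, w) = w/3 (l(b, w) = (2*w)/6 = (2*w)*(1/6) = w/3)
8*(l(-1 + 5, -4) + 0) = 8*((1/3)*(-4) + 0) = 8*(-4/3 + 0) = 8*(-4/3) = -32/3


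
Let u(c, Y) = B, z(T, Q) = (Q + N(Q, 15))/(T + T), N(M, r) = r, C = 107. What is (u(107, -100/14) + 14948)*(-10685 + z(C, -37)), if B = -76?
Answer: -17003246832/107 ≈ -1.5891e+8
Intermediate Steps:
z(T, Q) = (15 + Q)/(2*T) (z(T, Q) = (Q + 15)/(T + T) = (15 + Q)/((2*T)) = (15 + Q)*(1/(2*T)) = (15 + Q)/(2*T))
u(c, Y) = -76
(u(107, -100/14) + 14948)*(-10685 + z(C, -37)) = (-76 + 14948)*(-10685 + (½)*(15 - 37)/107) = 14872*(-10685 + (½)*(1/107)*(-22)) = 14872*(-10685 - 11/107) = 14872*(-1143306/107) = -17003246832/107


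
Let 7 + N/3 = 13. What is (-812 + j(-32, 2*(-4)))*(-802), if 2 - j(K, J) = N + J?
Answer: 657640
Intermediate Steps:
N = 18 (N = -21 + 3*13 = -21 + 39 = 18)
j(K, J) = -16 - J (j(K, J) = 2 - (18 + J) = 2 + (-18 - J) = -16 - J)
(-812 + j(-32, 2*(-4)))*(-802) = (-812 + (-16 - 2*(-4)))*(-802) = (-812 + (-16 - 1*(-8)))*(-802) = (-812 + (-16 + 8))*(-802) = (-812 - 8)*(-802) = -820*(-802) = 657640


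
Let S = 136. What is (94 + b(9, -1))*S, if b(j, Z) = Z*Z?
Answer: 12920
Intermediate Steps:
b(j, Z) = Z²
(94 + b(9, -1))*S = (94 + (-1)²)*136 = (94 + 1)*136 = 95*136 = 12920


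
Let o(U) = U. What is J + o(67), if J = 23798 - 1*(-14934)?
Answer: 38799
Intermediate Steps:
J = 38732 (J = 23798 + 14934 = 38732)
J + o(67) = 38732 + 67 = 38799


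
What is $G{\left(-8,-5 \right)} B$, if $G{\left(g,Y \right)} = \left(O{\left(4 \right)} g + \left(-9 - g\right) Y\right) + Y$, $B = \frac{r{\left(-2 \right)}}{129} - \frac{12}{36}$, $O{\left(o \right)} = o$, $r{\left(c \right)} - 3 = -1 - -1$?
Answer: $\frac{1280}{129} \approx 9.9225$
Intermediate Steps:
$r{\left(c \right)} = 3$ ($r{\left(c \right)} = 3 - 0 = 3 + \left(-1 + 1\right) = 3 + 0 = 3$)
$B = - \frac{40}{129}$ ($B = \frac{3}{129} - \frac{12}{36} = 3 \cdot \frac{1}{129} - \frac{1}{3} = \frac{1}{43} - \frac{1}{3} = - \frac{40}{129} \approx -0.31008$)
$G{\left(g,Y \right)} = Y + 4 g + Y \left(-9 - g\right)$ ($G{\left(g,Y \right)} = \left(4 g + \left(-9 - g\right) Y\right) + Y = \left(4 g + Y \left(-9 - g\right)\right) + Y = Y + 4 g + Y \left(-9 - g\right)$)
$G{\left(-8,-5 \right)} B = \left(\left(-8\right) \left(-5\right) + 4 \left(-8\right) - \left(-5\right) \left(-8\right)\right) \left(- \frac{40}{129}\right) = \left(40 - 32 - 40\right) \left(- \frac{40}{129}\right) = \left(-32\right) \left(- \frac{40}{129}\right) = \frac{1280}{129}$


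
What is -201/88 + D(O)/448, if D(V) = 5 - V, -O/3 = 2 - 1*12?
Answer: -11531/4928 ≈ -2.3399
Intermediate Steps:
O = 30 (O = -3*(2 - 1*12) = -3*(2 - 12) = -3*(-10) = 30)
-201/88 + D(O)/448 = -201/88 + (5 - 1*30)/448 = -201*1/88 + (5 - 30)*(1/448) = -201/88 - 25*1/448 = -201/88 - 25/448 = -11531/4928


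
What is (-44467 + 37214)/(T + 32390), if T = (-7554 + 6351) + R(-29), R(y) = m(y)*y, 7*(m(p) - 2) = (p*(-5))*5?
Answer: -50771/196878 ≈ -0.25788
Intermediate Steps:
m(p) = 2 - 25*p/7 (m(p) = 2 + ((p*(-5))*5)/7 = 2 + (-5*p*5)/7 = 2 + (-25*p)/7 = 2 - 25*p/7)
R(y) = y*(2 - 25*y/7) (R(y) = (2 - 25*y/7)*y = y*(2 - 25*y/7))
T = -29852/7 (T = (-7554 + 6351) + (⅐)*(-29)*(14 - 25*(-29)) = -1203 + (⅐)*(-29)*(14 + 725) = -1203 + (⅐)*(-29)*739 = -1203 - 21431/7 = -29852/7 ≈ -4264.6)
(-44467 + 37214)/(T + 32390) = (-44467 + 37214)/(-29852/7 + 32390) = -7253/196878/7 = -7253*7/196878 = -50771/196878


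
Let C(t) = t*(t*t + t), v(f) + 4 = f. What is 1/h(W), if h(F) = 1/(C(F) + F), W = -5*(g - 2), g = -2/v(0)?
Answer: 3885/8 ≈ 485.63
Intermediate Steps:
v(f) = -4 + f
g = ½ (g = -2/(-4 + 0) = -2/(-4) = -2*(-¼) = ½ ≈ 0.50000)
C(t) = t*(t + t²) (C(t) = t*(t² + t) = t*(t + t²))
W = 15/2 (W = -5*(½ - 2) = -5*(-3/2) = 15/2 ≈ 7.5000)
h(F) = 1/(F + F²*(1 + F)) (h(F) = 1/(F²*(1 + F) + F) = 1/(F + F²*(1 + F)))
1/h(W) = 1/(1/((15/2)*(1 + 15*(1 + 15/2)/2))) = 1/(2/(15*(1 + (15/2)*(17/2)))) = 1/(2/(15*(1 + 255/4))) = 1/(2/(15*(259/4))) = 1/((2/15)*(4/259)) = 1/(8/3885) = 3885/8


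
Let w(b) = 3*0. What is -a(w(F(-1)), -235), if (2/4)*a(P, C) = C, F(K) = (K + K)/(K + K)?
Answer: 470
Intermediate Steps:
F(K) = 1 (F(K) = (2*K)/((2*K)) = (2*K)*(1/(2*K)) = 1)
w(b) = 0
a(P, C) = 2*C
-a(w(F(-1)), -235) = -2*(-235) = -1*(-470) = 470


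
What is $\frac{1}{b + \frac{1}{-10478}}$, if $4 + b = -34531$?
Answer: $- \frac{10478}{361857731} \approx -2.8956 \cdot 10^{-5}$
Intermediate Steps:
$b = -34535$ ($b = -4 - 34531 = -34535$)
$\frac{1}{b + \frac{1}{-10478}} = \frac{1}{-34535 + \frac{1}{-10478}} = \frac{1}{-34535 - \frac{1}{10478}} = \frac{1}{- \frac{361857731}{10478}} = - \frac{10478}{361857731}$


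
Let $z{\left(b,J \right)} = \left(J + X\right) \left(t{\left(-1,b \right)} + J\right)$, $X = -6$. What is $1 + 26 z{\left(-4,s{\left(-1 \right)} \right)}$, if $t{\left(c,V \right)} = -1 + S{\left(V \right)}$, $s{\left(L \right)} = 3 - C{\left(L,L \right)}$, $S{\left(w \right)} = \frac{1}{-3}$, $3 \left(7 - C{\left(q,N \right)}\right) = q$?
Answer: $\frac{13711}{9} \approx 1523.4$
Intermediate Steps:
$C{\left(q,N \right)} = 7 - \frac{q}{3}$
$S{\left(w \right)} = - \frac{1}{3}$
$s{\left(L \right)} = -4 + \frac{L}{3}$ ($s{\left(L \right)} = 3 - \left(7 - \frac{L}{3}\right) = 3 + \left(-7 + \frac{L}{3}\right) = -4 + \frac{L}{3}$)
$t{\left(c,V \right)} = - \frac{4}{3}$ ($t{\left(c,V \right)} = -1 - \frac{1}{3} = - \frac{4}{3}$)
$z{\left(b,J \right)} = \left(-6 + J\right) \left(- \frac{4}{3} + J\right)$ ($z{\left(b,J \right)} = \left(J - 6\right) \left(- \frac{4}{3} + J\right) = \left(-6 + J\right) \left(- \frac{4}{3} + J\right)$)
$1 + 26 z{\left(-4,s{\left(-1 \right)} \right)} = 1 + 26 \left(8 + \left(-4 + \frac{1}{3} \left(-1\right)\right)^{2} - \frac{22 \left(-4 + \frac{1}{3} \left(-1\right)\right)}{3}\right) = 1 + 26 \left(8 + \left(-4 - \frac{1}{3}\right)^{2} - \frac{22 \left(-4 - \frac{1}{3}\right)}{3}\right) = 1 + 26 \left(8 + \left(- \frac{13}{3}\right)^{2} - - \frac{286}{9}\right) = 1 + 26 \left(8 + \frac{169}{9} + \frac{286}{9}\right) = 1 + 26 \cdot \frac{527}{9} = 1 + \frac{13702}{9} = \frac{13711}{9}$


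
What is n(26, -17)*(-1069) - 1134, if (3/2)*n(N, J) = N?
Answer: -58990/3 ≈ -19663.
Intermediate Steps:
n(N, J) = 2*N/3
n(26, -17)*(-1069) - 1134 = ((⅔)*26)*(-1069) - 1134 = (52/3)*(-1069) - 1134 = -55588/3 - 1134 = -58990/3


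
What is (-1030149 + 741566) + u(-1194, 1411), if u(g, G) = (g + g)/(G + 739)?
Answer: -310227919/1075 ≈ -2.8858e+5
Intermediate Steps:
u(g, G) = 2*g/(739 + G) (u(g, G) = (2*g)/(739 + G) = 2*g/(739 + G))
(-1030149 + 741566) + u(-1194, 1411) = (-1030149 + 741566) + 2*(-1194)/(739 + 1411) = -288583 + 2*(-1194)/2150 = -288583 + 2*(-1194)*(1/2150) = -288583 - 1194/1075 = -310227919/1075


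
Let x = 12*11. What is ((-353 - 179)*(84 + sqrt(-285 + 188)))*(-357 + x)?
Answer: 10054800 + 119700*I*sqrt(97) ≈ 1.0055e+7 + 1.1789e+6*I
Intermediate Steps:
x = 132
((-353 - 179)*(84 + sqrt(-285 + 188)))*(-357 + x) = ((-353 - 179)*(84 + sqrt(-285 + 188)))*(-357 + 132) = -532*(84 + sqrt(-97))*(-225) = -532*(84 + I*sqrt(97))*(-225) = (-44688 - 532*I*sqrt(97))*(-225) = 10054800 + 119700*I*sqrt(97)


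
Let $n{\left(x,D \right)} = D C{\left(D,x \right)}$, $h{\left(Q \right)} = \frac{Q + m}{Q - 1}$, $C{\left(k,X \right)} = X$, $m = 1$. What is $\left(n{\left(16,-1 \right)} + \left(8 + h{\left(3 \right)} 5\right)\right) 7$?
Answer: $14$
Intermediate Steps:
$h{\left(Q \right)} = \frac{1 + Q}{-1 + Q}$ ($h{\left(Q \right)} = \frac{Q + 1}{Q - 1} = \frac{1 + Q}{-1 + Q}$)
$n{\left(x,D \right)} = D x$
$\left(n{\left(16,-1 \right)} + \left(8 + h{\left(3 \right)} 5\right)\right) 7 = \left(\left(-1\right) 16 + \left(8 + \frac{1 + 3}{-1 + 3} \cdot 5\right)\right) 7 = \left(-16 + \left(8 + \frac{1}{2} \cdot 4 \cdot 5\right)\right) 7 = \left(-16 + \left(8 + 2 \cdot 5\right)\right) 7 = \left(-16 + \left(8 + 10\right)\right) 7 = \left(-16 + 18\right) 7 = 2 \cdot 7 = 14$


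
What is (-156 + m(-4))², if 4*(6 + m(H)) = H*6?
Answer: 28224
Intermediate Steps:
m(H) = -6 + 3*H/2 (m(H) = -6 + (H*6)/4 = -6 + (6*H)/4 = -6 + 3*H/2)
(-156 + m(-4))² = (-156 + (-6 + (3/2)*(-4)))² = (-156 + (-6 - 6))² = (-156 - 12)² = (-168)² = 28224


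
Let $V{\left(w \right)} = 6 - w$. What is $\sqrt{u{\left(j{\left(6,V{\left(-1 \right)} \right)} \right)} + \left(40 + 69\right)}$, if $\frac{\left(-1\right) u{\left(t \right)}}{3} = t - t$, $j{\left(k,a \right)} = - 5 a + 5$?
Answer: $\sqrt{109} \approx 10.44$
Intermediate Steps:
$j{\left(k,a \right)} = 5 - 5 a$
$u{\left(t \right)} = 0$ ($u{\left(t \right)} = - 3 \left(t - t\right) = \left(-3\right) 0 = 0$)
$\sqrt{u{\left(j{\left(6,V{\left(-1 \right)} \right)} \right)} + \left(40 + 69\right)} = \sqrt{0 + \left(40 + 69\right)} = \sqrt{0 + 109} = \sqrt{109}$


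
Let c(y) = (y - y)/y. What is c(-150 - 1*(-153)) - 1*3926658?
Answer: -3926658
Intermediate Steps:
c(y) = 0 (c(y) = 0/y = 0)
c(-150 - 1*(-153)) - 1*3926658 = 0 - 1*3926658 = 0 - 3926658 = -3926658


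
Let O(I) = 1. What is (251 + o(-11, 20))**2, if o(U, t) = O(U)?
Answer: 63504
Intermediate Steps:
o(U, t) = 1
(251 + o(-11, 20))**2 = (251 + 1)**2 = 252**2 = 63504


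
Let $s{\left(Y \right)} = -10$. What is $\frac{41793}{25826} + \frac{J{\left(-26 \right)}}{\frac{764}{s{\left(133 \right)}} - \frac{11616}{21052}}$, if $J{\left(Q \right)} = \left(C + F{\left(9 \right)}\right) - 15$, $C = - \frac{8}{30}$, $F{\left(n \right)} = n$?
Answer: $\frac{133333705033}{78445932654} \approx 1.6997$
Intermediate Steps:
$C = - \frac{4}{15}$ ($C = \left(-8\right) \frac{1}{30} = - \frac{4}{15} \approx -0.26667$)
$J{\left(Q \right)} = - \frac{94}{15}$ ($J{\left(Q \right)} = \left(- \frac{4}{15} + 9\right) - 15 = \frac{131}{15} - 15 = - \frac{94}{15}$)
$\frac{41793}{25826} + \frac{J{\left(-26 \right)}}{\frac{764}{s{\left(133 \right)}} - \frac{11616}{21052}} = \frac{41793}{25826} - \frac{94}{15 \left(\frac{764}{-10} - \frac{11616}{21052}\right)} = 41793 \cdot \frac{1}{25826} - \frac{94}{15 \left(764 \left(- \frac{1}{10}\right) - \frac{2904}{5263}\right)} = \frac{41793}{25826} - \frac{94}{15 \left(- \frac{382}{5} - \frac{2904}{5263}\right)} = \frac{41793}{25826} - \frac{94}{15 \left(- \frac{2024986}{26315}\right)} = \frac{41793}{25826} - - \frac{247361}{3037479} = \frac{41793}{25826} + \frac{247361}{3037479} = \frac{133333705033}{78445932654}$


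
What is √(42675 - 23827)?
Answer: 4*√1178 ≈ 137.29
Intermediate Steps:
√(42675 - 23827) = √18848 = 4*√1178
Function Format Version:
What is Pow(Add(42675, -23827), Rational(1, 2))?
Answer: Mul(4, Pow(1178, Rational(1, 2))) ≈ 137.29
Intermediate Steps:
Pow(Add(42675, -23827), Rational(1, 2)) = Pow(18848, Rational(1, 2)) = Mul(4, Pow(1178, Rational(1, 2)))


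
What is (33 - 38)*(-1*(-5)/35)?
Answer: -5/7 ≈ -0.71429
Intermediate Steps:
(33 - 38)*(-1*(-5)/35) = -25/35 = -5*⅐ = -5/7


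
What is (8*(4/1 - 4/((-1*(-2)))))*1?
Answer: 16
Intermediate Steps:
(8*(4/1 - 4/((-1*(-2)))))*1 = (8*(4*1 - 4/2))*1 = (8*(4 - 4*½))*1 = (8*(4 - 2))*1 = (8*2)*1 = 16*1 = 16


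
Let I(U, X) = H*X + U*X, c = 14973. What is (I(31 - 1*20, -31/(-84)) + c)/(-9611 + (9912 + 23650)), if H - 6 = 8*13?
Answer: 1261483/2011884 ≈ 0.62702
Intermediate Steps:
H = 110 (H = 6 + 8*13 = 6 + 104 = 110)
I(U, X) = 110*X + U*X
(I(31 - 1*20, -31/(-84)) + c)/(-9611 + (9912 + 23650)) = ((-31/(-84))*(110 + (31 - 1*20)) + 14973)/(-9611 + (9912 + 23650)) = ((-31*(-1/84))*(110 + (31 - 20)) + 14973)/(-9611 + 33562) = (31*(110 + 11)/84 + 14973)/23951 = ((31/84)*121 + 14973)*(1/23951) = (3751/84 + 14973)*(1/23951) = (1261483/84)*(1/23951) = 1261483/2011884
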